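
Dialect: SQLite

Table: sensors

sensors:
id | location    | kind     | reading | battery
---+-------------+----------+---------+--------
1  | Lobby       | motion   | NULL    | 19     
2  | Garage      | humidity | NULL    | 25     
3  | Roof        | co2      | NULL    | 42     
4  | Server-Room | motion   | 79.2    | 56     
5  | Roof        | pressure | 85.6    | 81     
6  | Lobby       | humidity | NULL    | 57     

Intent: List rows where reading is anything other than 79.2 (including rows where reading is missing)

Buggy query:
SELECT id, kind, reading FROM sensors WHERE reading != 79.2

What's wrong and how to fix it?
Bug: Inequality against NULL is unknown, not true; rows with NULL are dropped

Fix: Handle NULL separately with IS NULL alongside the inequality

Corrected query:
SELECT id, kind, reading FROM sensors WHERE reading != 79.2 OR reading IS NULL

Result:
id | kind     | reading
---+----------+--------
1  | motion   | NULL   
2  | humidity | NULL   
3  | co2      | NULL   
5  | pressure | 85.6   
6  | humidity | NULL   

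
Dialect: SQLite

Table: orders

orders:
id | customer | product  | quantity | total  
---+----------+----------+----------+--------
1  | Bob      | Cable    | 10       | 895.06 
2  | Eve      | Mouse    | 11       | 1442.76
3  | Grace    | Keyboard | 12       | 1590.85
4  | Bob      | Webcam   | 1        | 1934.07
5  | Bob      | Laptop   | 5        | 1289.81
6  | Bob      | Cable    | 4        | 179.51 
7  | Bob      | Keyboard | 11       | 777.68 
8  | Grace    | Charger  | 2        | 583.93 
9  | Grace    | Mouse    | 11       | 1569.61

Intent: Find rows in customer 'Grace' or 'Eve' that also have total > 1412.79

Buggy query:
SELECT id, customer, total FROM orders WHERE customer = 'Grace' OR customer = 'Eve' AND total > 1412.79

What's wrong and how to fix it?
Bug: Without parentheses, AND is evaluated before OR, so the total filter only applies to the 'Eve' branch

Fix: Group the OR with parentheses (or use IN), then AND the threshold

Corrected query:
SELECT id, customer, total FROM orders WHERE (customer = 'Grace' OR customer = 'Eve') AND total > 1412.79

Result:
id | customer | total  
---+----------+--------
2  | Eve      | 1442.76
3  | Grace    | 1590.85
9  | Grace    | 1569.61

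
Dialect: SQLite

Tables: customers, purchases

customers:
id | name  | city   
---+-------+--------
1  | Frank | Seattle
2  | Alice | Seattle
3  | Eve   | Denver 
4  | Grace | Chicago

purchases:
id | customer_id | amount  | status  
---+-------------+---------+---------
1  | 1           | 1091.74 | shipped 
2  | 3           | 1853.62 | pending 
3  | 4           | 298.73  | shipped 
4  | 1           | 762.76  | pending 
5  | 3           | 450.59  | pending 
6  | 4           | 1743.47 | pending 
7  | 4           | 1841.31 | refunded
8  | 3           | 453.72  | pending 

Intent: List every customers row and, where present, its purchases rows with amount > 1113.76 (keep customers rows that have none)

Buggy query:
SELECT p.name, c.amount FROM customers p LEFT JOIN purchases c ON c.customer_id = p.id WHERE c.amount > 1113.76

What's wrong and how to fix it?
Bug: Filtering c.amount in WHERE discards the NULL rows produced by LEFT JOIN, turning it into an inner join

Fix: Put 'c.amount > 1113.76' in the JOIN's ON clause instead of WHERE

Corrected query:
SELECT p.name, c.amount FROM customers p LEFT JOIN purchases c ON c.customer_id = p.id AND c.amount > 1113.76

Result:
name  | amount 
------+--------
Frank | NULL   
Alice | NULL   
Eve   | 1853.62
Grace | 1743.47
Grace | 1841.31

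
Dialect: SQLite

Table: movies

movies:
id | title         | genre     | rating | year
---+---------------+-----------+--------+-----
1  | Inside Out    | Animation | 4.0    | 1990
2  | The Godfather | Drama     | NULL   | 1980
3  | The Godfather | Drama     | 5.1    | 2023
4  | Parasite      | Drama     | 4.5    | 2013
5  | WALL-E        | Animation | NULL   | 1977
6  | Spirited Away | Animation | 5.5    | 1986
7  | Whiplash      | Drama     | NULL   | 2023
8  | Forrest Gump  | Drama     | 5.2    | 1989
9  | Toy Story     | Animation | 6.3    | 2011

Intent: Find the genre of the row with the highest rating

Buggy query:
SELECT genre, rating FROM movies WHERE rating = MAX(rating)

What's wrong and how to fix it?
Bug: MAX(rating) is an aggregate and cannot be used directly in WHERE

Fix: Wrap MAX in a scalar subquery so WHERE compares against a single value

Corrected query:
SELECT genre, rating FROM movies WHERE rating = (SELECT MAX(rating) FROM movies)

Result:
genre     | rating
----------+-------
Animation | 6.3   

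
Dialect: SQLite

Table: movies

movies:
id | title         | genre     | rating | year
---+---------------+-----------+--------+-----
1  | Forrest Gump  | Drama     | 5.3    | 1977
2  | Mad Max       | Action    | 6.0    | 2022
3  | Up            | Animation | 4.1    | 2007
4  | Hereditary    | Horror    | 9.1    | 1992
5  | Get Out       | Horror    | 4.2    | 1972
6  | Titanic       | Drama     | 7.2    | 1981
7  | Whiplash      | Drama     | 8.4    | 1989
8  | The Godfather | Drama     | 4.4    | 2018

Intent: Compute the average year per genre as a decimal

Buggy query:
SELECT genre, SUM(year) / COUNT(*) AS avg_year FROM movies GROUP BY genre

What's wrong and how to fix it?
Bug: SUM(year) and COUNT(*) are both integers; the division truncates the fractional part

Fix: Multiply by 1.0 (or CAST to REAL) to force floating-point division

Corrected query:
SELECT genre, SUM(year) * 1.0 / COUNT(*) AS avg_year FROM movies GROUP BY genre

Result:
genre     | avg_year
----------+---------
Action    | 2022    
Animation | 2007    
Drama     | 1991.25 
Horror    | 1982    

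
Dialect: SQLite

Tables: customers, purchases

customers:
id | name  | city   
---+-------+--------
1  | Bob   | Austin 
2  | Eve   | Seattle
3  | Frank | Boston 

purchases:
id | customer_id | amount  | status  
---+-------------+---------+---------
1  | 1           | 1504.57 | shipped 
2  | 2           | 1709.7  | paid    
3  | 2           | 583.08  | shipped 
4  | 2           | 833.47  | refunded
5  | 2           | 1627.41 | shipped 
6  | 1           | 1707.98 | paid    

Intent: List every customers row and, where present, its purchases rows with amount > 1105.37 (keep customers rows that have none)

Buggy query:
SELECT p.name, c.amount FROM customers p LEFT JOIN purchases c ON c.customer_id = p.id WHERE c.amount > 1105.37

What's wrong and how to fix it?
Bug: Filtering c.amount in WHERE discards the NULL rows produced by LEFT JOIN, turning it into an inner join

Fix: Move the right-table condition into the ON clause so unmatched parents are kept

Corrected query:
SELECT p.name, c.amount FROM customers p LEFT JOIN purchases c ON c.customer_id = p.id AND c.amount > 1105.37

Result:
name  | amount 
------+--------
Bob   | 1504.57
Bob   | 1707.98
Eve   | 1627.41
Eve   | 1709.7 
Frank | NULL   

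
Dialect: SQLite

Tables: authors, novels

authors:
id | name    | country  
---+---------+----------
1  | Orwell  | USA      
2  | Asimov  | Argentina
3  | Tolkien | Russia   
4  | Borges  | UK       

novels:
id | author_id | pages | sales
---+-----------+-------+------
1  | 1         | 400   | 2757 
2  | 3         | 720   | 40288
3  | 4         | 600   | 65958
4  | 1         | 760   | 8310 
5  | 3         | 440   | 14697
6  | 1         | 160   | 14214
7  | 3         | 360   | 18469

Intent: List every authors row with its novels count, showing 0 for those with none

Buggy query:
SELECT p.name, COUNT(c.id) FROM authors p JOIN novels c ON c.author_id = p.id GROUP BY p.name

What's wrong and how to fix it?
Bug: An inner join excludes parents with zero children

Fix: Switch to LEFT JOIN to retain unmatched parent rows

Corrected query:
SELECT p.name, COUNT(c.id) FROM authors p LEFT JOIN novels c ON c.author_id = p.id GROUP BY p.name

Result:
name    | COUNT(c.id)
--------+------------
Asimov  | 0          
Borges  | 1          
Orwell  | 3          
Tolkien | 3          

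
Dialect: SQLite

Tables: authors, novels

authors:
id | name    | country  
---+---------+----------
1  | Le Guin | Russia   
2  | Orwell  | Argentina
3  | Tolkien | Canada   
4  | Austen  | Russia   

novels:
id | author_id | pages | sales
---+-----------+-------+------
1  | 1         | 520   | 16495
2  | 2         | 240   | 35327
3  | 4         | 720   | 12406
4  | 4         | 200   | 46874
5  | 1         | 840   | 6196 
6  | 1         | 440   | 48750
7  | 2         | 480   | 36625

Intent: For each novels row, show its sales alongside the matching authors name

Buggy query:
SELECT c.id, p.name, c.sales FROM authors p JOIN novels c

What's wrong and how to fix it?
Bug: JOIN with no ON clause produces a cartesian product; every novels row pairs with every authors row

Fix: Add ON c.author_id = p.id to the JOIN

Corrected query:
SELECT c.id, p.name, c.sales FROM authors p JOIN novels c ON c.author_id = p.id

Result:
id | name    | sales
---+---------+------
1  | Le Guin | 16495
2  | Orwell  | 35327
3  | Austen  | 12406
4  | Austen  | 46874
5  | Le Guin | 6196 
6  | Le Guin | 48750
7  | Orwell  | 36625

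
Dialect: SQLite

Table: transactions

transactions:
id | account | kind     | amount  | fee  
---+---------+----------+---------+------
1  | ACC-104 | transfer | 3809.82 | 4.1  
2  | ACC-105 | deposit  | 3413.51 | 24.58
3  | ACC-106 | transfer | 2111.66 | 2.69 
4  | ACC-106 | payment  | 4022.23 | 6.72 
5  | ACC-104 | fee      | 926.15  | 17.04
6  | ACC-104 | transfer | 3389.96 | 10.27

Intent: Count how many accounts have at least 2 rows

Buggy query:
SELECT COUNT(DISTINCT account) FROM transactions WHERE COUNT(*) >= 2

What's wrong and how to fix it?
Bug: COUNT(*) cannot appear in WHERE; the per-group count doesn't exist yet

Fix: Group first with HAVING COUNT(*) >= 2, then COUNT the resulting groups

Corrected query:
SELECT COUNT(*) FROM (SELECT account FROM transactions GROUP BY account HAVING COUNT(*) >= 2)

Result:
COUNT(*)
--------
2       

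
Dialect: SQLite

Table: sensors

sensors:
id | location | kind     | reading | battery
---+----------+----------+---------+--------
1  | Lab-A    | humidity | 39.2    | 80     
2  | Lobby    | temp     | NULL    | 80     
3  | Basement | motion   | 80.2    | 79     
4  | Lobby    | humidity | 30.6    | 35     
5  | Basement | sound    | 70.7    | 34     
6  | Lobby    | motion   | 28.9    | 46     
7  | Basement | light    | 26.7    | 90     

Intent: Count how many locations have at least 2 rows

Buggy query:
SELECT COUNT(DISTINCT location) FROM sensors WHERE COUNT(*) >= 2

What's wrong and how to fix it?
Bug: WHERE filters individual rows, not groups, so a group-level COUNT is invalid there

Fix: Group first with HAVING COUNT(*) >= 2, then COUNT the resulting groups

Corrected query:
SELECT COUNT(*) FROM (SELECT location FROM sensors GROUP BY location HAVING COUNT(*) >= 2)

Result:
COUNT(*)
--------
2       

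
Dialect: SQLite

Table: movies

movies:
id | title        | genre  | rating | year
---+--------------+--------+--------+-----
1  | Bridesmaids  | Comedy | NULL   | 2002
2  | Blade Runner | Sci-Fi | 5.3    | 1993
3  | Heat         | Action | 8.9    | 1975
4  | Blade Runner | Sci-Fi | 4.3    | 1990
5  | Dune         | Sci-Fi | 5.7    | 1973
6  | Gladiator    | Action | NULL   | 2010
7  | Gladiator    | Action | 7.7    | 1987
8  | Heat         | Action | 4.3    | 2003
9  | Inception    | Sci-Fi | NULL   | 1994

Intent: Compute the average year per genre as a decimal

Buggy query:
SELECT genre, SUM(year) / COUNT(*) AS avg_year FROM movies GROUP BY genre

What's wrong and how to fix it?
Bug: Both operands are integers, so '/' performs integer division and truncates

Fix: Multiply by 1.0 (or CAST to REAL) to force floating-point division

Corrected query:
SELECT genre, SUM(year) * 1.0 / COUNT(*) AS avg_year FROM movies GROUP BY genre

Result:
genre  | avg_year
-------+---------
Action | 1993.75 
Comedy | 2002    
Sci-Fi | 1987.5  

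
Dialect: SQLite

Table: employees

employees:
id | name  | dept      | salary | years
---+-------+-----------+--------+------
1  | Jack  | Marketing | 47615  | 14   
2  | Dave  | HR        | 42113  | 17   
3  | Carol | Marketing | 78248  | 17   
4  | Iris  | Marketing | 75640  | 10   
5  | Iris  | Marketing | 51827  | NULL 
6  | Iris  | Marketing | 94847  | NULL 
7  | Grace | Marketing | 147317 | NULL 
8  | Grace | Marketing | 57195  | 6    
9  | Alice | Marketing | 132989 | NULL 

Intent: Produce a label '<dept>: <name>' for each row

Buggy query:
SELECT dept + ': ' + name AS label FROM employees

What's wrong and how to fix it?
Bug: SQLite uses || for string concatenation; + coerces text to numbers (yielding 0)

Fix: Replace + with || to concatenate text

Corrected query:
SELECT dept || ': ' || name AS label FROM employees

Result:
label           
----------------
Marketing: Jack 
HR: Dave        
Marketing: Carol
Marketing: Iris 
Marketing: Iris 
Marketing: Iris 
Marketing: Grace
Marketing: Grace
Marketing: Alice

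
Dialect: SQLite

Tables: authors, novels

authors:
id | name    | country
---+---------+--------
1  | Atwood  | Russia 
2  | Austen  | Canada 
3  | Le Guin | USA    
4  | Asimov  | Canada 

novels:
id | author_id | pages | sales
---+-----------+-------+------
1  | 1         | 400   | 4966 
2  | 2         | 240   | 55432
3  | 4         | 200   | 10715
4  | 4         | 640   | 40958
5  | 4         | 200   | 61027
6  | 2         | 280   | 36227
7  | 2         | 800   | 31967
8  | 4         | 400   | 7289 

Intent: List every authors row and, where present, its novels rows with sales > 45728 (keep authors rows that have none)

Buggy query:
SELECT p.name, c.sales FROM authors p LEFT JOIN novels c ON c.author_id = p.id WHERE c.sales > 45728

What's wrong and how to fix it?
Bug: A WHERE condition on the right-hand table after LEFT JOIN drops unmatched parents

Fix: Move the right-table condition into the ON clause so unmatched parents are kept

Corrected query:
SELECT p.name, c.sales FROM authors p LEFT JOIN novels c ON c.author_id = p.id AND c.sales > 45728

Result:
name    | sales
--------+------
Atwood  | NULL 
Austen  | 55432
Le Guin | NULL 
Asimov  | 61027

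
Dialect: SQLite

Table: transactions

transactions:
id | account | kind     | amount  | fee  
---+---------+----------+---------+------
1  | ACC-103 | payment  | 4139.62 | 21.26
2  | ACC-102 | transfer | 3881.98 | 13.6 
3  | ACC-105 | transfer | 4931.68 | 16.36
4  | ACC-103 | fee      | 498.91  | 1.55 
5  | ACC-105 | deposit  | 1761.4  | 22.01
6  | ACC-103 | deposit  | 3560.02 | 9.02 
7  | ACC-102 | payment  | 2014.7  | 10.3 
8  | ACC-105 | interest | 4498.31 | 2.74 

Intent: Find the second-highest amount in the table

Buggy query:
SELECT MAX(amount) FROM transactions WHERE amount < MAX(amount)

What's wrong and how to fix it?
Bug: MAX(amount) on the right of the comparison is an aggregate-in-WHERE error

Fix: Put the inner MAX in a scalar subquery

Corrected query:
SELECT MAX(amount) FROM transactions WHERE amount < (SELECT MAX(amount) FROM transactions)

Result:
MAX(amount)
-----------
4498.31    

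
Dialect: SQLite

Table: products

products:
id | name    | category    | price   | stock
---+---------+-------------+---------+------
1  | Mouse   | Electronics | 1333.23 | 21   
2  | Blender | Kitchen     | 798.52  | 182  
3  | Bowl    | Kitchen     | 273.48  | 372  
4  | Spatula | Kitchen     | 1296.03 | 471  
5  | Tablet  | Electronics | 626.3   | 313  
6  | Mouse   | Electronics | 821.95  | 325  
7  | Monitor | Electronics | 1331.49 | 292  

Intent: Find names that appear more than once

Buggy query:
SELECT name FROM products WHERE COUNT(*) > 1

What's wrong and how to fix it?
Bug: WHERE can't reference COUNT(*); aggregates are computed after WHERE

Fix: GROUP BY name, then filter groups with HAVING COUNT(*) > 1

Corrected query:
SELECT name FROM products GROUP BY name HAVING COUNT(*) > 1

Result:
name 
-----
Mouse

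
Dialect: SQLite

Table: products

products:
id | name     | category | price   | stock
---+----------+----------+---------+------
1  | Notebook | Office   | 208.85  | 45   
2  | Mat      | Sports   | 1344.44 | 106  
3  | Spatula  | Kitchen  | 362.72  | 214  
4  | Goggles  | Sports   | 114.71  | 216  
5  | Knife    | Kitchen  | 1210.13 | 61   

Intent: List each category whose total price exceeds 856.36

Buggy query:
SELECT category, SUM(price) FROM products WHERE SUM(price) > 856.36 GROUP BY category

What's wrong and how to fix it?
Bug: SUM(price) is an aggregate, but WHERE filters rows before aggregation

Fix: Move the aggregate condition to a HAVING clause

Corrected query:
SELECT category, SUM(price) FROM products GROUP BY category HAVING SUM(price) > 856.36

Result:
category | SUM(price)
---------+-----------
Kitchen  | 1572.85   
Sports   | 1459.15   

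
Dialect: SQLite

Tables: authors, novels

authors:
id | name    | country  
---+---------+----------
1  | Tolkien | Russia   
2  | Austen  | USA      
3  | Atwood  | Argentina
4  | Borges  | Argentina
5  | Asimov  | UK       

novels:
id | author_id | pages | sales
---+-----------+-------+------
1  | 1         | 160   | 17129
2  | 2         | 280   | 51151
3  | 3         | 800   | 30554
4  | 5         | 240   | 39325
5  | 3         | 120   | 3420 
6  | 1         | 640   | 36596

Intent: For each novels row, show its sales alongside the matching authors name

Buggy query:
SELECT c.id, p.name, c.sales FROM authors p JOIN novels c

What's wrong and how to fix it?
Bug: Missing join condition: each novels row is matched to all authors rows instead of just its own

Fix: Add ON c.author_id = p.id to the JOIN

Corrected query:
SELECT c.id, p.name, c.sales FROM authors p JOIN novels c ON c.author_id = p.id

Result:
id | name    | sales
---+---------+------
1  | Tolkien | 17129
2  | Austen  | 51151
3  | Atwood  | 30554
4  | Asimov  | 39325
5  | Atwood  | 3420 
6  | Tolkien | 36596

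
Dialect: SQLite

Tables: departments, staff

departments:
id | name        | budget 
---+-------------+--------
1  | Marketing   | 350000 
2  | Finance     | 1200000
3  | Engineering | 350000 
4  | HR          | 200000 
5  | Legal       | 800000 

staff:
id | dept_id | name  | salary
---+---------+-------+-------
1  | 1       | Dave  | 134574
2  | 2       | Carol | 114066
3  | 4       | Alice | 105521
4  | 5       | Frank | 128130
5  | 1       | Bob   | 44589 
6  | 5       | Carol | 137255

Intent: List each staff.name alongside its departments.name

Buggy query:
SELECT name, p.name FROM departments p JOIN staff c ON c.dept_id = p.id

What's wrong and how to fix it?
Bug: 'name' exists in both joined tables, so the database can't tell which one is meant

Fix: Qualify the column with its table alias (c.name)

Corrected query:
SELECT c.name, p.name FROM departments p JOIN staff c ON c.dept_id = p.id

Result:
name  | name     
------+----------
Dave  | Marketing
Carol | Finance  
Alice | HR       
Frank | Legal    
Bob   | Marketing
Carol | Legal    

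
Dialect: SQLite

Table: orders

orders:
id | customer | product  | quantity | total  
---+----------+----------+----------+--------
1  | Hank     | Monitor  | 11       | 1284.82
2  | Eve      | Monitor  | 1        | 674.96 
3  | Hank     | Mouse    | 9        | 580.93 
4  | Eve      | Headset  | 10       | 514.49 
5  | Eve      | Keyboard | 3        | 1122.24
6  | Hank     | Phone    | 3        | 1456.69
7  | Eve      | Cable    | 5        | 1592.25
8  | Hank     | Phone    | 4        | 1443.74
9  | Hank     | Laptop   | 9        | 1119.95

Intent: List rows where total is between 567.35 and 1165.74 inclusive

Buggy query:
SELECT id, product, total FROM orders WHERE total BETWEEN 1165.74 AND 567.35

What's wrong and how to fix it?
Bug: BETWEEN expects the lower bound first; with 1165.74 AND 567.35 the range is empty

Fix: Write BETWEEN 567.35 AND 1165.74

Corrected query:
SELECT id, product, total FROM orders WHERE total BETWEEN 567.35 AND 1165.74

Result:
id | product  | total  
---+----------+--------
2  | Monitor  | 674.96 
3  | Mouse    | 580.93 
5  | Keyboard | 1122.24
9  | Laptop   | 1119.95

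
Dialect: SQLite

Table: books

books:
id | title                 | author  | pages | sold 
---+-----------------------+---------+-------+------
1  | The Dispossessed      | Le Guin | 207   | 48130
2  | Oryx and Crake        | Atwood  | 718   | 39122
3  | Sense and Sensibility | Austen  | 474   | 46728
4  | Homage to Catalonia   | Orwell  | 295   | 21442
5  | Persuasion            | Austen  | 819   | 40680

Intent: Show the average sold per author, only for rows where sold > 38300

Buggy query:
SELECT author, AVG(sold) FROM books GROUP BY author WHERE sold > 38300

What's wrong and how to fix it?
Bug: WHERE cannot follow GROUP BY

Fix: Move the WHERE clause before GROUP BY

Corrected query:
SELECT author, AVG(sold) FROM books WHERE sold > 38300 GROUP BY author

Result:
author  | AVG(sold)
--------+----------
Atwood  | 39122    
Austen  | 43704    
Le Guin | 48130    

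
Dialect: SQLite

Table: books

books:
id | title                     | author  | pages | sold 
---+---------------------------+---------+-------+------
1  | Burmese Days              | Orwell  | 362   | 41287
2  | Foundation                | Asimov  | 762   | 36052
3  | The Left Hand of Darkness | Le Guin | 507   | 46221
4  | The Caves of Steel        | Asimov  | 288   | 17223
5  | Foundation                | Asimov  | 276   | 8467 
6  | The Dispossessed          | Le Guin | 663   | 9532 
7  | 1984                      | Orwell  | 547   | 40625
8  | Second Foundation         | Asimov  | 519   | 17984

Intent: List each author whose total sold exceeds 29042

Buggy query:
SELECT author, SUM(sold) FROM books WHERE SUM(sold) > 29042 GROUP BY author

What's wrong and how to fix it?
Bug: Aggregate functions cannot appear in a WHERE clause

Fix: Move the aggregate condition to a HAVING clause

Corrected query:
SELECT author, SUM(sold) FROM books GROUP BY author HAVING SUM(sold) > 29042

Result:
author  | SUM(sold)
--------+----------
Asimov  | 79726    
Le Guin | 55753    
Orwell  | 81912    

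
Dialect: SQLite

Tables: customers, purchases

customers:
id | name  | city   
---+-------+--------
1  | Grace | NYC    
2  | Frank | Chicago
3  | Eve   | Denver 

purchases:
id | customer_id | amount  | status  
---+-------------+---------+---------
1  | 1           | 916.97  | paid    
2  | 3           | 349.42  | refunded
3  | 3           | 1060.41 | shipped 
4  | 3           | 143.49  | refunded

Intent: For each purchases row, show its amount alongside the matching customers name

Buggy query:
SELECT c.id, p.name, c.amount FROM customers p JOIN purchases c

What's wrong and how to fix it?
Bug: Missing join condition: each purchases row is matched to all customers rows instead of just its own

Fix: Specify the join condition linking the foreign key to the parent id

Corrected query:
SELECT c.id, p.name, c.amount FROM customers p JOIN purchases c ON c.customer_id = p.id

Result:
id | name  | amount 
---+-------+--------
1  | Grace | 916.97 
2  | Eve   | 349.42 
3  | Eve   | 1060.41
4  | Eve   | 143.49 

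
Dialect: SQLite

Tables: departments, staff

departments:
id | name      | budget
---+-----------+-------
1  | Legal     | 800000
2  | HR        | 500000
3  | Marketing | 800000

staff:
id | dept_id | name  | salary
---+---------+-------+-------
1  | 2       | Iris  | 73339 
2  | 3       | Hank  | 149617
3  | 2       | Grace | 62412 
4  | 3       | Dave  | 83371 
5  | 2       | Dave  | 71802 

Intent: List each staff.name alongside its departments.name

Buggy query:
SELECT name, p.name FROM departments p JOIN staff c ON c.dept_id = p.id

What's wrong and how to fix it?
Bug: Both tables have a 'name' column; the unqualified reference is ambiguous

Fix: Prefix ambiguous columns with the table alias

Corrected query:
SELECT c.name, p.name FROM departments p JOIN staff c ON c.dept_id = p.id

Result:
name  | name     
------+----------
Iris  | HR       
Hank  | Marketing
Grace | HR       
Dave  | Marketing
Dave  | HR       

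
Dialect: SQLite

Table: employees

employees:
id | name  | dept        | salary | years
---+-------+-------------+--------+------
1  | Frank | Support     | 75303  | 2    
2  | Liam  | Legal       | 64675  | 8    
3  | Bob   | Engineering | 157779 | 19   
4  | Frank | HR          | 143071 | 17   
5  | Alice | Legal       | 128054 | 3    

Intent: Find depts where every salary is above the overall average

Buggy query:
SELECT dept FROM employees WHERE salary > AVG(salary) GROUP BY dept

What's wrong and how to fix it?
Bug: AVG() is an aggregate; it can't sit directly in WHERE

Fix: Compute the overall average in a scalar subquery and compare each group's MIN against it in HAVING

Corrected query:
SELECT dept FROM employees GROUP BY dept HAVING MIN(salary) > (SELECT AVG(salary) FROM employees)

Result:
dept       
-----------
Engineering
HR         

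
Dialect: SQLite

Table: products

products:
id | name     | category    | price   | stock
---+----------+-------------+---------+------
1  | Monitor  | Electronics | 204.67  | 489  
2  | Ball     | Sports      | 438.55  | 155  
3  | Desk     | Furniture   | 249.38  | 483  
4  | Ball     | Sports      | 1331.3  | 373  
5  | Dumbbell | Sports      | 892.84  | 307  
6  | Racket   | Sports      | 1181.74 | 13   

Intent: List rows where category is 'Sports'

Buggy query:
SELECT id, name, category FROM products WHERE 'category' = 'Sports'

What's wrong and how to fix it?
Bug: 'category' in single quotes is a string literal, not the column; the comparison is literal-vs-literal and never true

Fix: Reference the column as category without single quotes

Corrected query:
SELECT id, name, category FROM products WHERE category = 'Sports'

Result:
id | name     | category
---+----------+---------
2  | Ball     | Sports  
4  | Ball     | Sports  
5  | Dumbbell | Sports  
6  | Racket   | Sports  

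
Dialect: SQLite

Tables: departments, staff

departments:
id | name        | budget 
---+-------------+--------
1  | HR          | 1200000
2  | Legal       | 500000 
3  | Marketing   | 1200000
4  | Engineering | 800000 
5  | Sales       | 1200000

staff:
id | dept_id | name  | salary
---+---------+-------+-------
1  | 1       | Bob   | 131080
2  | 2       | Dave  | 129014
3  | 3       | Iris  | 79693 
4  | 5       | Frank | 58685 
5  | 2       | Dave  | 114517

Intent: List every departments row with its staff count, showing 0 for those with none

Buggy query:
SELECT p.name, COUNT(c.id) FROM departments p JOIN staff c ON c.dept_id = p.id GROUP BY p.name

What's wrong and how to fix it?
Bug: An inner join excludes parents with zero children

Fix: Switch to LEFT JOIN to retain unmatched parent rows

Corrected query:
SELECT p.name, COUNT(c.id) FROM departments p LEFT JOIN staff c ON c.dept_id = p.id GROUP BY p.name

Result:
name        | COUNT(c.id)
------------+------------
Engineering | 0          
HR          | 1          
Legal       | 2          
Marketing   | 1          
Sales       | 1          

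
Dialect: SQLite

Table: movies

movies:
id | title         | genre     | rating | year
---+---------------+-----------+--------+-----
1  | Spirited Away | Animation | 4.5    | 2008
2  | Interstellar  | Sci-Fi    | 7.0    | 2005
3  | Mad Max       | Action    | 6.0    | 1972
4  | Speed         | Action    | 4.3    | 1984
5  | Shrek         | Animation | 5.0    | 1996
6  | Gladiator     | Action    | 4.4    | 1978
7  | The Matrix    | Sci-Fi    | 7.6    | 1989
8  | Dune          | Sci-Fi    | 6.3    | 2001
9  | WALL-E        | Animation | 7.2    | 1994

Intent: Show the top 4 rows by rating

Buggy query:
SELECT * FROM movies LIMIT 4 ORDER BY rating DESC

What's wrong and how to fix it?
Bug: ORDER BY cannot follow LIMIT; LIMIT is the final clause

Fix: Sort with ORDER BY, then apply LIMIT

Corrected query:
SELECT * FROM movies ORDER BY rating DESC LIMIT 4

Result:
id | title        | genre     | rating | year
---+--------------+-----------+--------+-----
7  | The Matrix   | Sci-Fi    | 7.6    | 1989
9  | WALL-E       | Animation | 7.2    | 1994
2  | Interstellar | Sci-Fi    | 7      | 2005
8  | Dune         | Sci-Fi    | 6.3    | 2001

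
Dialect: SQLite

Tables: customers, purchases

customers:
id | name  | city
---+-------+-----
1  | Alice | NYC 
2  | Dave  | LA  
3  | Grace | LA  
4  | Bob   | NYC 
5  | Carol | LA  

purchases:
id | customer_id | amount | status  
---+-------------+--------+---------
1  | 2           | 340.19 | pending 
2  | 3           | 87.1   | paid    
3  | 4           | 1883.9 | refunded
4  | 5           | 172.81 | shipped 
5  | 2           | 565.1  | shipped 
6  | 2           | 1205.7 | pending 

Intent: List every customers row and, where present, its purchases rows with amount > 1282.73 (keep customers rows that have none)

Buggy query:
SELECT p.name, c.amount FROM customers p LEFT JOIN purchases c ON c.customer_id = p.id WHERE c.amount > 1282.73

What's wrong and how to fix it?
Bug: Filtering c.amount in WHERE discards the NULL rows produced by LEFT JOIN, turning it into an inner join

Fix: Move the right-table condition into the ON clause so unmatched parents are kept

Corrected query:
SELECT p.name, c.amount FROM customers p LEFT JOIN purchases c ON c.customer_id = p.id AND c.amount > 1282.73

Result:
name  | amount
------+-------
Alice | NULL  
Dave  | NULL  
Grace | NULL  
Bob   | 1883.9
Carol | NULL  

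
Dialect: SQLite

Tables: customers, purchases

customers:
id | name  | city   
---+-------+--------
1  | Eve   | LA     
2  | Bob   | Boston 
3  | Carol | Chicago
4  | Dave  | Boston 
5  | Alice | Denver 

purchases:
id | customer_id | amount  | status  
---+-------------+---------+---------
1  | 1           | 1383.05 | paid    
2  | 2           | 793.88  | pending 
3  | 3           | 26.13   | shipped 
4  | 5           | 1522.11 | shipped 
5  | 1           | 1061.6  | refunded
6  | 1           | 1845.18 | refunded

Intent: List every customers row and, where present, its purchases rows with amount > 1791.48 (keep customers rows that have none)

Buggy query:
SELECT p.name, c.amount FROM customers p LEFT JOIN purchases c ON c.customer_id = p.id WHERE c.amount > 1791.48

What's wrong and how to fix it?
Bug: Filtering c.amount in WHERE discards the NULL rows produced by LEFT JOIN, turning it into an inner join

Fix: Move the right-table condition into the ON clause so unmatched parents are kept

Corrected query:
SELECT p.name, c.amount FROM customers p LEFT JOIN purchases c ON c.customer_id = p.id AND c.amount > 1791.48

Result:
name  | amount 
------+--------
Eve   | 1845.18
Bob   | NULL   
Carol | NULL   
Dave  | NULL   
Alice | NULL   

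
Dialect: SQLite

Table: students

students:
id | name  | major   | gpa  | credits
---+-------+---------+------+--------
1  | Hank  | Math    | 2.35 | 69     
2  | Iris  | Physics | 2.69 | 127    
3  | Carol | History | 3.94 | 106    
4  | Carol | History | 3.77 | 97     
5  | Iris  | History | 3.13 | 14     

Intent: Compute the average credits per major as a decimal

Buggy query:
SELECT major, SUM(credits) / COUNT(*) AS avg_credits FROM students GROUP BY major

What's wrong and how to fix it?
Bug: SUM(credits) and COUNT(*) are both integers; the division truncates the fractional part

Fix: Multiply by 1.0 (or CAST to REAL) to force floating-point division

Corrected query:
SELECT major, SUM(credits) * 1.0 / COUNT(*) AS avg_credits FROM students GROUP BY major

Result:
major   | avg_credits
--------+------------
History | 72.333333  
Math    | 69         
Physics | 127        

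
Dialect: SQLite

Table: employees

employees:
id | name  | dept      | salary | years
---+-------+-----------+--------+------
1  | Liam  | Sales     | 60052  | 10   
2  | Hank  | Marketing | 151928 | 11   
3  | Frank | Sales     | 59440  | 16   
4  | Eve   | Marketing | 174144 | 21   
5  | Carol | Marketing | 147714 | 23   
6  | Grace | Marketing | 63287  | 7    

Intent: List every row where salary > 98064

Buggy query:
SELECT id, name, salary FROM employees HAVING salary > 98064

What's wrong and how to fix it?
Bug: HAVING filters the output of aggregation, but this query has no GROUP BY and no aggregate functions, so SQLite rejects it (HAVING clause on a non-aggregate query); the condition here is per row

Fix: Replace HAVING with WHERE since the condition applies to individual rows

Corrected query:
SELECT id, name, salary FROM employees WHERE salary > 98064

Result:
id | name  | salary
---+-------+-------
2  | Hank  | 151928
4  | Eve   | 174144
5  | Carol | 147714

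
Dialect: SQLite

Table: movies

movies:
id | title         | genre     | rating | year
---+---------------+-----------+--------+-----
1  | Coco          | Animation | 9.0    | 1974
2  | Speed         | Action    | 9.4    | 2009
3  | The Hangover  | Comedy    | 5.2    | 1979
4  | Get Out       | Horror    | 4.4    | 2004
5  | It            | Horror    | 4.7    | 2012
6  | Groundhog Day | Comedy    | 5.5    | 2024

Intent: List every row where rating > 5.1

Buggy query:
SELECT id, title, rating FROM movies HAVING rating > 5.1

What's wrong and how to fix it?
Bug: This is a non-aggregate query (no GROUP BY, no aggregates), so in SQLite the HAVING clause is invalid here; a row-level condition belongs in WHERE

Fix: Use WHERE for row-level filtering

Corrected query:
SELECT id, title, rating FROM movies WHERE rating > 5.1

Result:
id | title         | rating
---+---------------+-------
1  | Coco          | 9     
2  | Speed         | 9.4   
3  | The Hangover  | 5.2   
6  | Groundhog Day | 5.5   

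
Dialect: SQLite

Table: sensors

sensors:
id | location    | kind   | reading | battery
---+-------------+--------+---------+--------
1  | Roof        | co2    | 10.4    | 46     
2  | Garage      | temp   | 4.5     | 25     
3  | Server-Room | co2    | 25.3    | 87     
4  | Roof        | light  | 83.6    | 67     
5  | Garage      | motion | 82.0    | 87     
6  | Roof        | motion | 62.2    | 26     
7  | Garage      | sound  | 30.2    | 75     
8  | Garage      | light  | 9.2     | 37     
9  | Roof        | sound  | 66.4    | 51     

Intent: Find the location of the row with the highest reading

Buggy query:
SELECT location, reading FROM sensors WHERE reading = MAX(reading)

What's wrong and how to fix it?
Bug: MAX(reading) is an aggregate and cannot be used directly in WHERE

Fix: Wrap MAX in a scalar subquery so WHERE compares against a single value

Corrected query:
SELECT location, reading FROM sensors WHERE reading = (SELECT MAX(reading) FROM sensors)

Result:
location | reading
---------+--------
Roof     | 83.6   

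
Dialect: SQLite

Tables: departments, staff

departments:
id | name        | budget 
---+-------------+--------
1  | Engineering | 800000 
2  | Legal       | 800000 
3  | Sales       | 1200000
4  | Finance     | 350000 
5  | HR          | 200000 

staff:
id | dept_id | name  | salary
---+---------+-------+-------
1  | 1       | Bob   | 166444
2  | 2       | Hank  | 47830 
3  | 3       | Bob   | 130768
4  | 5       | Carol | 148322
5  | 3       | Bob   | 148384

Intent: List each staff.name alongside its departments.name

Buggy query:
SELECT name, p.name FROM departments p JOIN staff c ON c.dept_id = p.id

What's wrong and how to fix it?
Bug: Both tables have a 'name' column; the unqualified reference is ambiguous

Fix: Qualify the column with its table alias (c.name)

Corrected query:
SELECT c.name, p.name FROM departments p JOIN staff c ON c.dept_id = p.id

Result:
name  | name       
------+------------
Bob   | Engineering
Hank  | Legal      
Bob   | Sales      
Carol | HR         
Bob   | Sales      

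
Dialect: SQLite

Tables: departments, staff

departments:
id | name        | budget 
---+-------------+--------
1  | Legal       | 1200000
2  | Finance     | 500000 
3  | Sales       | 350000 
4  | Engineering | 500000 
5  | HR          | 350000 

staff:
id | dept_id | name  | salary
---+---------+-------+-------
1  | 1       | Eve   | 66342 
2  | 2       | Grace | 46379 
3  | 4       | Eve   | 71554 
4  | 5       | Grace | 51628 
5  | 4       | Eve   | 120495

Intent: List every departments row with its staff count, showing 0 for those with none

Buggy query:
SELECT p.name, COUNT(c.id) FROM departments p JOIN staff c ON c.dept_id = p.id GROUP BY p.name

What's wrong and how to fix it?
Bug: INNER JOIN drops departments rows that have no matching staff rows

Fix: Switch to LEFT JOIN to retain unmatched parent rows

Corrected query:
SELECT p.name, COUNT(c.id) FROM departments p LEFT JOIN staff c ON c.dept_id = p.id GROUP BY p.name

Result:
name        | COUNT(c.id)
------------+------------
Engineering | 2          
Finance     | 1          
HR          | 1          
Legal       | 1          
Sales       | 0          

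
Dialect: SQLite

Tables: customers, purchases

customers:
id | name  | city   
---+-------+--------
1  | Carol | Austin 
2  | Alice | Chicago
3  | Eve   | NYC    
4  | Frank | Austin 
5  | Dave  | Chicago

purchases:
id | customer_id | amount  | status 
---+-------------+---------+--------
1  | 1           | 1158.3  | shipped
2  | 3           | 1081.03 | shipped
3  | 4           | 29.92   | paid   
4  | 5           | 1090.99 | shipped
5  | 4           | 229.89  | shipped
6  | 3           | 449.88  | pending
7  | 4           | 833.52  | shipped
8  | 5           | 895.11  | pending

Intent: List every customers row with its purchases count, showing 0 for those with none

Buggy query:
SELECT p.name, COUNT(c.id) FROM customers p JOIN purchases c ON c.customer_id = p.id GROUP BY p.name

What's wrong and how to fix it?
Bug: INNER JOIN drops customers rows that have no matching purchases rows

Fix: Switch to LEFT JOIN to retain unmatched parent rows

Corrected query:
SELECT p.name, COUNT(c.id) FROM customers p LEFT JOIN purchases c ON c.customer_id = p.id GROUP BY p.name

Result:
name  | COUNT(c.id)
------+------------
Alice | 0          
Carol | 1          
Dave  | 2          
Eve   | 2          
Frank | 3          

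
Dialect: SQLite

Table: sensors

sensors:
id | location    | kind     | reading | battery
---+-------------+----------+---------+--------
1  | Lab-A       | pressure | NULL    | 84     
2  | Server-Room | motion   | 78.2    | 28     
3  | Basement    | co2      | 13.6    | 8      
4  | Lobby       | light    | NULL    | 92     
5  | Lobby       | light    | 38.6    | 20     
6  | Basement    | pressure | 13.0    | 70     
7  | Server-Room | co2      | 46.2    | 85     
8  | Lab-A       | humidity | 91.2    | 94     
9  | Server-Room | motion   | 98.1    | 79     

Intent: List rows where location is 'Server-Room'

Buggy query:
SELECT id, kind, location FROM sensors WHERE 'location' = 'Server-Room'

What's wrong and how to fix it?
Bug: 'location' in single quotes is a string literal, not the column; the comparison is literal-vs-literal and never true

Fix: Reference the column as location without single quotes

Corrected query:
SELECT id, kind, location FROM sensors WHERE location = 'Server-Room'

Result:
id | kind   | location   
---+--------+------------
2  | motion | Server-Room
7  | co2    | Server-Room
9  | motion | Server-Room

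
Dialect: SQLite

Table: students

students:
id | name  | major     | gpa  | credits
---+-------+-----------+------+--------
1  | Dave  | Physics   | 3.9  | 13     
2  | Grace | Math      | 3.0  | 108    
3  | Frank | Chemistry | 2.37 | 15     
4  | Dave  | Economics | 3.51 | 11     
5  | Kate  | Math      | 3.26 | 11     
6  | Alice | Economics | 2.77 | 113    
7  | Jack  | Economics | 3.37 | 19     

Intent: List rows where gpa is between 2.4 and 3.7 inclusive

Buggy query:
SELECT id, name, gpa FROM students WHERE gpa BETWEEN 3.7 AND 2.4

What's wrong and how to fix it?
Bug: The bounds are reversed; BETWEEN a AND b requires a <= b to match anything

Fix: Swap the bounds so the smaller value comes first

Corrected query:
SELECT id, name, gpa FROM students WHERE gpa BETWEEN 2.4 AND 3.7

Result:
id | name  | gpa 
---+-------+-----
2  | Grace | 3   
4  | Dave  | 3.51
5  | Kate  | 3.26
6  | Alice | 2.77
7  | Jack  | 3.37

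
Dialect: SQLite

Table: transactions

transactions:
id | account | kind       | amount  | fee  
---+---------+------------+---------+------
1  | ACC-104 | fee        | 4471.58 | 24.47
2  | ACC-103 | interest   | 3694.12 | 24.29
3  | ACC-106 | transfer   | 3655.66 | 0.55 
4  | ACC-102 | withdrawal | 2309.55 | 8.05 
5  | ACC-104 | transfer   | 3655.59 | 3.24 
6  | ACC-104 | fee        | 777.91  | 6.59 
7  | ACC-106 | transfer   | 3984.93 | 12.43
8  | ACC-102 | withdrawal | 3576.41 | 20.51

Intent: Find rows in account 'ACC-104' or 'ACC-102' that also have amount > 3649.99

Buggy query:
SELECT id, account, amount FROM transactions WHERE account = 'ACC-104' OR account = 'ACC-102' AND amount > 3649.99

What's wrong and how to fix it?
Bug: AND binds tighter than OR, so this parses as account = 'ACC-104' OR (account = 'ACC-102' AND amount > 3649.99)

Fix: Add parentheses around the OR so the AND applies to both alternatives

Corrected query:
SELECT id, account, amount FROM transactions WHERE (account = 'ACC-104' OR account = 'ACC-102') AND amount > 3649.99

Result:
id | account | amount 
---+---------+--------
1  | ACC-104 | 4471.58
5  | ACC-104 | 3655.59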